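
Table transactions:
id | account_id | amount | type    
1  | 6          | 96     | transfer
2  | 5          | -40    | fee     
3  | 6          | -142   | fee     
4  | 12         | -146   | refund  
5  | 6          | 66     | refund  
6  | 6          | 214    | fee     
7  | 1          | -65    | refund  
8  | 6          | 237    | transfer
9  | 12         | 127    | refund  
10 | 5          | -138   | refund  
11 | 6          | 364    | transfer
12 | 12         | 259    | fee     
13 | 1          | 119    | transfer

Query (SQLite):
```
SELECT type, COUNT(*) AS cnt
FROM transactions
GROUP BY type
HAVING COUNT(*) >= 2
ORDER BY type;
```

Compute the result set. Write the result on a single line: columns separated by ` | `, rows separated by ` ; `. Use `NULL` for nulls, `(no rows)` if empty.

fee | 4 ; refund | 5 ; transfer | 4

Partition transactions by type; compute COUNT(*) within each group.
HAVING: keep groups with count ≥ 2.
  fee: ids {2, 3, 6, 12} → COUNT(*)=4
  refund: ids {4, 5, 7, 9, 10} → COUNT(*)=5
  transfer: ids {1, 8, 11, 13} → COUNT(*)=4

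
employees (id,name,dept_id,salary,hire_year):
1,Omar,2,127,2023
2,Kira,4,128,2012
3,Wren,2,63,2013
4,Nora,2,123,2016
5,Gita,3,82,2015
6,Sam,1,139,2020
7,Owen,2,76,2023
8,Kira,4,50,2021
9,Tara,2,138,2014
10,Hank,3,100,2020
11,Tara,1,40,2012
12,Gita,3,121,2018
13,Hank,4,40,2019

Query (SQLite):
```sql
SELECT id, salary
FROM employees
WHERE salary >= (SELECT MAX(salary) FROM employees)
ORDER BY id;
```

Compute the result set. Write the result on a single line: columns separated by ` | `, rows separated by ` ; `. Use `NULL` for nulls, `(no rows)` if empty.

6 | 139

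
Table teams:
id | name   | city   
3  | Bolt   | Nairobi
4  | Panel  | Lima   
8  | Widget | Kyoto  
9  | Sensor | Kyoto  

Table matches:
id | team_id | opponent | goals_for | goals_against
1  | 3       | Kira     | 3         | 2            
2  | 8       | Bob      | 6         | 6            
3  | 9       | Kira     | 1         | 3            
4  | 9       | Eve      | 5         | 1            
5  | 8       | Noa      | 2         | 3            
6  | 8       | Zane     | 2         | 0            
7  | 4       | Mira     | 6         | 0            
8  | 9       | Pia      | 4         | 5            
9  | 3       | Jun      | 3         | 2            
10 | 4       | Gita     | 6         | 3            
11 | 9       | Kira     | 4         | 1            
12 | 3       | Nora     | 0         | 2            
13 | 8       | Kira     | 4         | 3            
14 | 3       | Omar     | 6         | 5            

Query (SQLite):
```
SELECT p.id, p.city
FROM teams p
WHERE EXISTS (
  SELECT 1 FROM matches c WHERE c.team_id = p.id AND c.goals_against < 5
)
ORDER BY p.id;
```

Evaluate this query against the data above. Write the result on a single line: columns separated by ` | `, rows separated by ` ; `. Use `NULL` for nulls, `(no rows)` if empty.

For each teams row, check whether any matches with matching team_id has goals_against < 5.
Keep rows where that is true.

3 | Nairobi ; 4 | Lima ; 8 | Kyoto ; 9 | Kyoto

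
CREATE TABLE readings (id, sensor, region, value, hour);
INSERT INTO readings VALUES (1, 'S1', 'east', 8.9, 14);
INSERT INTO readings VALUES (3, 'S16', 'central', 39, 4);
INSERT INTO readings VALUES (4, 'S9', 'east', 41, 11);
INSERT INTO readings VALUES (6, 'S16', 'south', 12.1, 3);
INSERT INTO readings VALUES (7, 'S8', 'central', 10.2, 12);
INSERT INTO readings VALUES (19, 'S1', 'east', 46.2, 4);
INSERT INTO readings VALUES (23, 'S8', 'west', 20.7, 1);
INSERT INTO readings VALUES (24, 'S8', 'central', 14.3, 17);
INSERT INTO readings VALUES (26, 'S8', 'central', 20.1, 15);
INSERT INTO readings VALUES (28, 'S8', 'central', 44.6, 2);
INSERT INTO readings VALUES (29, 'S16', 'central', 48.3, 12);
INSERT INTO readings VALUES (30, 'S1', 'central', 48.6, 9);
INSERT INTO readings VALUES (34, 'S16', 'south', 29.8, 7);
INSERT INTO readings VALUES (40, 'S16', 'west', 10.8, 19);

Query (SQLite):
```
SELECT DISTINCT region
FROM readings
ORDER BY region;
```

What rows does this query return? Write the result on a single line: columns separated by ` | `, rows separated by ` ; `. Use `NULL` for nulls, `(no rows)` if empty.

Collect distinct region values from readings.

central ; east ; south ; west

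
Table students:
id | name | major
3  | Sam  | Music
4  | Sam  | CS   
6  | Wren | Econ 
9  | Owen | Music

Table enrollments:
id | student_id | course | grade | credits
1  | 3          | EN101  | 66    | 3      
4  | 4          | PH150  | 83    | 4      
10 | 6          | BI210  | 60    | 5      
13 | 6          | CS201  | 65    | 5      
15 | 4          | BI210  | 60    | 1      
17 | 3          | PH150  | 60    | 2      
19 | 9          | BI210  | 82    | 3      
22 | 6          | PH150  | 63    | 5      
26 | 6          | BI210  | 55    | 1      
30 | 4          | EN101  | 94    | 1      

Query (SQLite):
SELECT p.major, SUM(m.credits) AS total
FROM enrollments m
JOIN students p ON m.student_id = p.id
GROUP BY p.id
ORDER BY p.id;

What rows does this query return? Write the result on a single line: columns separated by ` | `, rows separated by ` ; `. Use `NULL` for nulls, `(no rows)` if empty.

Music | 5 ; CS | 6 ; Econ | 16 ; Music | 3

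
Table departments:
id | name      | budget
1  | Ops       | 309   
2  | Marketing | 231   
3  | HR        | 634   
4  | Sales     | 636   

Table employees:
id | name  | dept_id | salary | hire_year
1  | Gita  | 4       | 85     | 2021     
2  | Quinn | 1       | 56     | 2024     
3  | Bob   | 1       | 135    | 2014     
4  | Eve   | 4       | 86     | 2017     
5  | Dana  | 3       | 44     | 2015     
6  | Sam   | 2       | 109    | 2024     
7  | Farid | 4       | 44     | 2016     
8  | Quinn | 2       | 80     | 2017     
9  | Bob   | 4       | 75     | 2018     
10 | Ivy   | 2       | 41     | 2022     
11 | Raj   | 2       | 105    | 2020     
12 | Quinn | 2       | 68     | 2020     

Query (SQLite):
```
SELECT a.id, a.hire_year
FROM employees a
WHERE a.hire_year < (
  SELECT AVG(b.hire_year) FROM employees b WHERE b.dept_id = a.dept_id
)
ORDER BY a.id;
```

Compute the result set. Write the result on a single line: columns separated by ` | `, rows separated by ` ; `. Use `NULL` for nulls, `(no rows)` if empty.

3 | 2014 ; 4 | 2017 ; 7 | 2016 ; 8 | 2017 ; 11 | 2020 ; 12 | 2020

For each employees row a, compute AVG(hire_year) over rows sharing a.dept_id.
Keep row a if a.hire_year < that per-group AVG.
  dept_id=1: AVG(hire_year) = 2019.0
  dept_id=2: AVG(hire_year) = 2020.6
  dept_id=3: AVG(hire_year) = 2015.0
  dept_id=4: AVG(hire_year) = 2018.0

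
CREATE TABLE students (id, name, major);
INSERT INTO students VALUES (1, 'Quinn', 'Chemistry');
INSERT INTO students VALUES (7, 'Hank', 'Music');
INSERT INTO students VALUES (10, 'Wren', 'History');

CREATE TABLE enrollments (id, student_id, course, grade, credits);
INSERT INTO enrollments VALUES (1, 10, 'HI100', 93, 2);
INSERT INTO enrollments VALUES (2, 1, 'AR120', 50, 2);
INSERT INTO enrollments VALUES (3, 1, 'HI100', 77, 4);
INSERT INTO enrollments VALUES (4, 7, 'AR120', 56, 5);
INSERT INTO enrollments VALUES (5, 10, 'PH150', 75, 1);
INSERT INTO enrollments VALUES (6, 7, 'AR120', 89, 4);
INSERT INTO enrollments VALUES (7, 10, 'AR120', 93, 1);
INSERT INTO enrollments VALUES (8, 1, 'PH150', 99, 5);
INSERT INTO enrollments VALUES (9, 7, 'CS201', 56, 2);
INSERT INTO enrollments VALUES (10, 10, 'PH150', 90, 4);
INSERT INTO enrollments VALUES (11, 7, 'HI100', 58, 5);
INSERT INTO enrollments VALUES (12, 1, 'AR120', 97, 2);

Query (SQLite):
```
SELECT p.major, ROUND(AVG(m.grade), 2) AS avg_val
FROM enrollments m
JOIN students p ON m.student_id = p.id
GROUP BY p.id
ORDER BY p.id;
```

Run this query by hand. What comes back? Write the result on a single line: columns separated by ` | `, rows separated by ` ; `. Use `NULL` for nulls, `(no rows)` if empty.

Join each enrollments row to its students via student_id.
Group joined rows by students.id; compute ROUND(AVG(m.grade), 2) per group.
  1: ids {2, 3, 8, 12} → ROUND(AVG(m.grade), 2)=80.75
  7: ids {4, 6, 9, 11} → ROUND(AVG(m.grade), 2)=64.75
  10: ids {1, 5, 7, 10} → ROUND(AVG(m.grade), 2)=87.75

Chemistry | 80.75 ; Music | 64.75 ; History | 87.75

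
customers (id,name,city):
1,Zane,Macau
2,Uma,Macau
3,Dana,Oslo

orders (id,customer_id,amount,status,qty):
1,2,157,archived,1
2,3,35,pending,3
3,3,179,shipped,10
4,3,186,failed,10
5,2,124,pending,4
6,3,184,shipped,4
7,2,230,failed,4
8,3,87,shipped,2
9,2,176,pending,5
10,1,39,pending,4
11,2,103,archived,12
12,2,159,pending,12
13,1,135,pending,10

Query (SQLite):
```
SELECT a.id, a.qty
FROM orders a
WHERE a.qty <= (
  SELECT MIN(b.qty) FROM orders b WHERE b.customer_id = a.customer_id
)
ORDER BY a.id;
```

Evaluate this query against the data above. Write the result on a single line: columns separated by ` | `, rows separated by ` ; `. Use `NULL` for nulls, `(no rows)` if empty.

1 | 1 ; 8 | 2 ; 10 | 4

For each orders row a, compute MIN(qty) over rows sharing a.customer_id.
Keep row a if a.qty <= that per-group MIN.
  customer_id=1: MIN(qty) = 4
  customer_id=2: MIN(qty) = 1
  customer_id=3: MIN(qty) = 2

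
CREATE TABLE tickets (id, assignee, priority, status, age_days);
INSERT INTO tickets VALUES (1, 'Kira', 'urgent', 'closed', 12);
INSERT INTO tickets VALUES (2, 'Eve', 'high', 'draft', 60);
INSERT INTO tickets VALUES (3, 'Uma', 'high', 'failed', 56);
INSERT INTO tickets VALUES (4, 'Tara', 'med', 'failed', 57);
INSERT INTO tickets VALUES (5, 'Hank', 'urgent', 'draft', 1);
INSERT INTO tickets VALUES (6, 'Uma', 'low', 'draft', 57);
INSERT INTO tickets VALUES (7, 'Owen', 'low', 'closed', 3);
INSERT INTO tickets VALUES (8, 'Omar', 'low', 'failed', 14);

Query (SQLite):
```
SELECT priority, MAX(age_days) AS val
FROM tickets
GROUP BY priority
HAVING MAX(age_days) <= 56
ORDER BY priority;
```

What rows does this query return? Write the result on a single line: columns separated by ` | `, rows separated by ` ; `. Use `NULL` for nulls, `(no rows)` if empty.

Partition tickets by priority; compute MAX(age_days) within each group.
HAVING: keep groups where MAX(age_days) <= 56.
  high: ids {2, 3} → MAX(age_days)=60
  low: ids {6, 7, 8} → MAX(age_days)=57
  med: ids {4} → MAX(age_days)=57
  urgent: ids {1, 5} → MAX(age_days)=12

urgent | 12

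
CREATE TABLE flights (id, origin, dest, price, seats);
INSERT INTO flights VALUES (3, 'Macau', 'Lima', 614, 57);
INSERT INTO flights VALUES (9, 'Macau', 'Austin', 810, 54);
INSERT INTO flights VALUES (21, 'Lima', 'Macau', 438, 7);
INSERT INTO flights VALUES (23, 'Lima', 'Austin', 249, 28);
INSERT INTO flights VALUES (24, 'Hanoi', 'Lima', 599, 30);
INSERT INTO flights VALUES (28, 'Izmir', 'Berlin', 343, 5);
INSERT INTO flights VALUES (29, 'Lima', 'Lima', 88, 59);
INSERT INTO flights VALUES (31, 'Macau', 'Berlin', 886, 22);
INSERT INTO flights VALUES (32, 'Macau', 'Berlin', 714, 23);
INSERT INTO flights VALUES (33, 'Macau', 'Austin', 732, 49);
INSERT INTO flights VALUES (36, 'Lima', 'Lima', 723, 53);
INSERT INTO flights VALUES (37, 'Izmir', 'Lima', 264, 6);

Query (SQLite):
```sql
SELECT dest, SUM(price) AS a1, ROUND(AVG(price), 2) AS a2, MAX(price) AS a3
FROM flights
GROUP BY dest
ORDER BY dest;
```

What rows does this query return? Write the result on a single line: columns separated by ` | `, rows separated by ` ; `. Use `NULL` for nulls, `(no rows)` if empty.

Austin | 1791 | 597 | 810 ; Berlin | 1943 | 647.67 | 886 ; Lima | 2288 | 457.6 | 723 ; Macau | 438 | 438 | 438

Group flights by dest.
Per group compute: SUM(price), ROUND(AVG(price), 2), MAX(price).
  Austin: ids {9, 23, 33} → SUM(price)=1791, ROUND(AVG(price), 2)=597, MAX(price)=810
  Berlin: ids {28, 31, 32} → SUM(price)=1943, ROUND(AVG(price), 2)=647.67, MAX(price)=886
  Lima: ids {3, 24, 29, 36, 37} → SUM(price)=2288, ROUND(AVG(price), 2)=457.6, MAX(price)=723
  Macau: ids {21} → SUM(price)=438, ROUND(AVG(price), 2)=438, MAX(price)=438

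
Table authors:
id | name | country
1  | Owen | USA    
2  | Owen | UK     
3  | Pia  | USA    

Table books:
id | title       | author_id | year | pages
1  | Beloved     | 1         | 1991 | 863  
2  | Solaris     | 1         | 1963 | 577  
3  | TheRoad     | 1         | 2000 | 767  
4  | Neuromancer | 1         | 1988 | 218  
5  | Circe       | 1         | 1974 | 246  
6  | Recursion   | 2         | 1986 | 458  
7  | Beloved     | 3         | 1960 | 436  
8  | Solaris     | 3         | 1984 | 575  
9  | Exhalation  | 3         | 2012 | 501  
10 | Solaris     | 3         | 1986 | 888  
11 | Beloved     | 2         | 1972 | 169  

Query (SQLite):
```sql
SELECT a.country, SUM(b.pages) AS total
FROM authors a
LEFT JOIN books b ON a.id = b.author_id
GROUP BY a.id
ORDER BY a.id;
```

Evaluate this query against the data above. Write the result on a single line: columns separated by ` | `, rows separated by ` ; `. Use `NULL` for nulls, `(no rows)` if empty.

LEFT JOIN keeps every authors row; unmatched ones get NULL for books columns.
Group by authors.id and compute SUM(b.pages). SUM over an all-NULL group is NULL.
  1: ids {1, 2, 3, 4, 5} → SUM(b.pages)=2671
  2: ids {6, 11} → SUM(b.pages)=627
  3: ids {7, 8, 9, 10} → SUM(b.pages)=2400

USA | 2671 ; UK | 627 ; USA | 2400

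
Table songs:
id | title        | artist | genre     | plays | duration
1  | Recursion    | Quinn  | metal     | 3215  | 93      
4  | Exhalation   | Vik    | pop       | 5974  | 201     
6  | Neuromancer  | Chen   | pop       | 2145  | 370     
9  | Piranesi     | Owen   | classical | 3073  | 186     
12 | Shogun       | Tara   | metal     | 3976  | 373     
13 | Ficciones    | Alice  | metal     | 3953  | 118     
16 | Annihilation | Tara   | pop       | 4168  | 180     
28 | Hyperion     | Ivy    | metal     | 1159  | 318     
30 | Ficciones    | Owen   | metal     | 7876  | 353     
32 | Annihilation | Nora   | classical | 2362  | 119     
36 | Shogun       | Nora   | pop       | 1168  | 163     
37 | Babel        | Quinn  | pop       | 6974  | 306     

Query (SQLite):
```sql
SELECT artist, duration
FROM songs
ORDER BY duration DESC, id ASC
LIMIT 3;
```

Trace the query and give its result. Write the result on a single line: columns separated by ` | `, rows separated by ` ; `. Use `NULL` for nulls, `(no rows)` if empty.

Tara | 373 ; Chen | 370 ; Owen | 353

Sort by duration desc, tiebreak id asc: (373, id=12), (370, id=6), (353, id=30), (318, id=28), (306, id=37), (201, id=4) …. Take first 3.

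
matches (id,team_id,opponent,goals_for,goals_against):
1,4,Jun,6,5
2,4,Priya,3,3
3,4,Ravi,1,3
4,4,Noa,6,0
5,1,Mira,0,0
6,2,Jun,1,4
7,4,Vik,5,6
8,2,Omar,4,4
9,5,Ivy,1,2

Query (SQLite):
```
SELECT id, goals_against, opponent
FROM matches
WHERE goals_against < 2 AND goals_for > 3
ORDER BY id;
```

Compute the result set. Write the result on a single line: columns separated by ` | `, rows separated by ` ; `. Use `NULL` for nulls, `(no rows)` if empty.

4 | 0 | Noa

goals_against < 2: ids {4, 5}
goals_for > 3: ids {1, 4, 7, 8}
Combine with AND.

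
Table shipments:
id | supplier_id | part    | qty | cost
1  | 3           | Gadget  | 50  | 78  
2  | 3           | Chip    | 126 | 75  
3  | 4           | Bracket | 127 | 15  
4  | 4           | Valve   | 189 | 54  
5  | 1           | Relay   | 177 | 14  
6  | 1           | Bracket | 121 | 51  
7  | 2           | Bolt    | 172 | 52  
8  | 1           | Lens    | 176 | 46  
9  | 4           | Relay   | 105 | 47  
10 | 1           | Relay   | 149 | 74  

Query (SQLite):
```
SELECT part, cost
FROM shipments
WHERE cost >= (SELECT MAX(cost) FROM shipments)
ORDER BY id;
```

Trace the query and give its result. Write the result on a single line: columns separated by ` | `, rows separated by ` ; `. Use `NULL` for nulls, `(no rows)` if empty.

Gadget | 78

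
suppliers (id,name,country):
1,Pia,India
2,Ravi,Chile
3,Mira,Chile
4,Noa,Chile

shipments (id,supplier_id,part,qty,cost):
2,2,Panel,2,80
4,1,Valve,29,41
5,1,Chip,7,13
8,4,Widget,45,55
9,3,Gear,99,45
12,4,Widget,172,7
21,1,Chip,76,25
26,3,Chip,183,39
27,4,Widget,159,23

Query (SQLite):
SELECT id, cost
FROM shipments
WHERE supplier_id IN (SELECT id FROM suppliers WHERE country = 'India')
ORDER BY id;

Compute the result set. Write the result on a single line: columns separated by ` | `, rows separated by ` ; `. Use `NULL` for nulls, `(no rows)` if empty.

4 | 41 ; 5 | 13 ; 21 | 25

Inner query: suppliers.id where country = 'India'.
Outer: keep shipments rows whose supplier_id is in that set.
Inner query → {1}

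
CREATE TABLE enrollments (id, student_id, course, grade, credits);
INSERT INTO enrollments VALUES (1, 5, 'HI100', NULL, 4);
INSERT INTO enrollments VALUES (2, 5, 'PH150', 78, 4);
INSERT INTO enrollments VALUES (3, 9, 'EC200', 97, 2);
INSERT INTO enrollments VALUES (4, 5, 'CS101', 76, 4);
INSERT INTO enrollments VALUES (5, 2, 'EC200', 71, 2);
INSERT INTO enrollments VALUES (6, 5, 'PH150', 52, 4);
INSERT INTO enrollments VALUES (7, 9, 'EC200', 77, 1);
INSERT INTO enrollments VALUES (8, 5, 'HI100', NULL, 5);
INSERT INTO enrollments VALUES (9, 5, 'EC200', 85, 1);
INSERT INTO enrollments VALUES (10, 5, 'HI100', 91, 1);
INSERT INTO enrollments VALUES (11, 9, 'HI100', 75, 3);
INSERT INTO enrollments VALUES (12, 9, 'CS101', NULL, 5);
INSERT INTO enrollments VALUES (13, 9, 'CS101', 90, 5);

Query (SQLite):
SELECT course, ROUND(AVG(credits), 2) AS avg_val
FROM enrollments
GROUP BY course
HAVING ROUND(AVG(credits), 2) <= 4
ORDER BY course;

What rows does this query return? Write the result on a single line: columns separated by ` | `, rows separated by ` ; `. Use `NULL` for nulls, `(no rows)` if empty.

EC200 | 1.5 ; HI100 | 3.25 ; PH150 | 4

Partition enrollments by course; compute ROUND(AVG(credits), 2) within each group.
HAVING: keep groups where ROUND(AVG(credits), 2) <= 4.
  CS101: ids {4, 12, 13} → ROUND(AVG(credits), 2)=4.67
  EC200: ids {3, 5, 7, 9} → ROUND(AVG(credits), 2)=1.5
  HI100: ids {1, 8, 10, 11} → ROUND(AVG(credits), 2)=3.25
  PH150: ids {2, 6} → ROUND(AVG(credits), 2)=4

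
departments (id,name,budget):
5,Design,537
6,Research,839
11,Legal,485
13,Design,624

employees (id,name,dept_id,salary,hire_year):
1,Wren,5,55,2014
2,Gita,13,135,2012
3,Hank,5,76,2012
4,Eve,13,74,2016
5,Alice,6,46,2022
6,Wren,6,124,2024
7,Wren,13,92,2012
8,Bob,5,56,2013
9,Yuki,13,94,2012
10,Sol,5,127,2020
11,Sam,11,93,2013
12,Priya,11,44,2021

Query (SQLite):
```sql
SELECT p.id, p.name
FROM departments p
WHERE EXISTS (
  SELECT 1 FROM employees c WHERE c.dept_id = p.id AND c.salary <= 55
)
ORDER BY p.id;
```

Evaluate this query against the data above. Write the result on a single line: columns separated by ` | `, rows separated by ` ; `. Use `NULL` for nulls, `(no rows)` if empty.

5 | Design ; 6 | Research ; 11 | Legal

For each departments row, check whether any employees with matching dept_id has salary <= 55.
Keep rows where that is true.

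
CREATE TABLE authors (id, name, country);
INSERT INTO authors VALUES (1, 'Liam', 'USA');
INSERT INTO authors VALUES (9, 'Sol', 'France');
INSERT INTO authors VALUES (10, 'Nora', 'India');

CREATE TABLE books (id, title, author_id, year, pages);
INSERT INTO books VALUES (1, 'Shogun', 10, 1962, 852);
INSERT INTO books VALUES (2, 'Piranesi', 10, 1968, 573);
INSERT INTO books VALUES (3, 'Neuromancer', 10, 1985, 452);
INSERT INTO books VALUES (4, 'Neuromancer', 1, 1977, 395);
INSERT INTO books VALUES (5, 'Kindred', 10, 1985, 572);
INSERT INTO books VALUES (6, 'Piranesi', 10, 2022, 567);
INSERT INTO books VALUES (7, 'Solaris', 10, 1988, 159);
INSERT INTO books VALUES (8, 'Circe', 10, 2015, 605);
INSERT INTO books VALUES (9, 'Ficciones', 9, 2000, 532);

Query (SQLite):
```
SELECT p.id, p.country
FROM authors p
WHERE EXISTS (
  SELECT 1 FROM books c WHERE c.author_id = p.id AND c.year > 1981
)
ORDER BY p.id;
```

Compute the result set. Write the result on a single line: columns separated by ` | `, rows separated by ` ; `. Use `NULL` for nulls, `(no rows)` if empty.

For each authors row, check whether any books with matching author_id has year > 1981.
Keep rows where that is true.

9 | France ; 10 | India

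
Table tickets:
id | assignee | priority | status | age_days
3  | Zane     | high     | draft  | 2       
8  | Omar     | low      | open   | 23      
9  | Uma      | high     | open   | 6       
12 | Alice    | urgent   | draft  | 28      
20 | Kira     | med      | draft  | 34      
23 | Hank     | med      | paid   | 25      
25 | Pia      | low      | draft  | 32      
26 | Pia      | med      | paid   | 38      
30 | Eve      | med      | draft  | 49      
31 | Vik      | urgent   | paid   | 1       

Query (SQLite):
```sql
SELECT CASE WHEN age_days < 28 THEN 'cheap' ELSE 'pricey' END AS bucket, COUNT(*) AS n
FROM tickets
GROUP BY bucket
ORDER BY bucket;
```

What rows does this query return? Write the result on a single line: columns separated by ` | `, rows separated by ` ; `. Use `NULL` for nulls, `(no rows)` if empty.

cheap | 5 ; pricey | 5

Bucket rows by age_days < 28 → 'cheap' else 'pricey'; count each bucket.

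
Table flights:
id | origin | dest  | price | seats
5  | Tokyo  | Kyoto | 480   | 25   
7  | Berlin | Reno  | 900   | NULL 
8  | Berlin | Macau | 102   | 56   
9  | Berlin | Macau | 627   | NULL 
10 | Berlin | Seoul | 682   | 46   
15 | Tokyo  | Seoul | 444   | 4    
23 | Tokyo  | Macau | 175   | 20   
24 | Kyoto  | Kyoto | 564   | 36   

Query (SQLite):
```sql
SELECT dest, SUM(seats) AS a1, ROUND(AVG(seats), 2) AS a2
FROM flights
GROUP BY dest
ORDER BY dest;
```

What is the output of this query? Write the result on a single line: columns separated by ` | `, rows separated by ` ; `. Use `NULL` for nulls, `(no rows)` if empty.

Kyoto | 61 | 30.5 ; Macau | 76 | 38 ; Reno | NULL | NULL ; Seoul | 50 | 25

Group flights by dest.
Per group compute: SUM(seats), ROUND(AVG(seats), 2).
  Kyoto: ids {5, 24} → SUM(seats)=61, ROUND(AVG(seats), 2)=30.5
  Macau: ids {8, 9, 23} → SUM(seats)=76, ROUND(AVG(seats), 2)=38
  Reno: ids {7} → SUM(seats)=NULL, ROUND(AVG(seats), 2)=NULL
  Seoul: ids {10, 15} → SUM(seats)=50, ROUND(AVG(seats), 2)=25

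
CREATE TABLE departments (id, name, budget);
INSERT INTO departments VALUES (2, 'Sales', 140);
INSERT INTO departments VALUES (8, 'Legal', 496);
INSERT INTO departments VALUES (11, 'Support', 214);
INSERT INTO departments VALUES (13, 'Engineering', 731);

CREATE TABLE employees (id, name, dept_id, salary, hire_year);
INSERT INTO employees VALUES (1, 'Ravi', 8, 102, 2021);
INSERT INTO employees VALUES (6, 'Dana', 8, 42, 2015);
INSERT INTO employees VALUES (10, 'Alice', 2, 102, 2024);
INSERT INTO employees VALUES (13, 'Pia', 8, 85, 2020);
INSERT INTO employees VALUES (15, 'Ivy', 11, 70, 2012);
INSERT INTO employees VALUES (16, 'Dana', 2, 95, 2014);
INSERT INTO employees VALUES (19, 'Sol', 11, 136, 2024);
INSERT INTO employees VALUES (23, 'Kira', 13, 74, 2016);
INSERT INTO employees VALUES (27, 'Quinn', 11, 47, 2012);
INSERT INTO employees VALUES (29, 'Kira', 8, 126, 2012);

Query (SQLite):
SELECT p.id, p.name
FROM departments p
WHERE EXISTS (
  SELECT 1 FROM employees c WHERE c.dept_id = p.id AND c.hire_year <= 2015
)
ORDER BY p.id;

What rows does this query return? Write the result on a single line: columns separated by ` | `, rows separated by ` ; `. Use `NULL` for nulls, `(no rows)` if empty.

For each departments row, check whether any employees with matching dept_id has hire_year <= 2015.
Keep rows where that is true.

2 | Sales ; 8 | Legal ; 11 | Support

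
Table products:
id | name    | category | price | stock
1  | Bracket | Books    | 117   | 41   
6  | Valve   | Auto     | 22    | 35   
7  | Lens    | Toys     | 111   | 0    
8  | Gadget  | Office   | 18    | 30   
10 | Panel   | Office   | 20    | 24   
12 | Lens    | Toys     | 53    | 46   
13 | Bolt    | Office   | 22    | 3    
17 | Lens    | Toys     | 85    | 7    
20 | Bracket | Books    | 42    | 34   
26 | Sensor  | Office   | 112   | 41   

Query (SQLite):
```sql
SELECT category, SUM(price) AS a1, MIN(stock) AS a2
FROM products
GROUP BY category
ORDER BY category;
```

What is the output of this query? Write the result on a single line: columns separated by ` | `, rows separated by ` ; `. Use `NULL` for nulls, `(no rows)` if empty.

Group products by category.
Per group compute: SUM(price), MIN(stock).
  Auto: ids {6} → SUM(price)=22, MIN(stock)=35
  Books: ids {1, 20} → SUM(price)=159, MIN(stock)=34
  Office: ids {8, 10, 13, 26} → SUM(price)=172, MIN(stock)=3
  Toys: ids {7, 12, 17} → SUM(price)=249, MIN(stock)=0

Auto | 22 | 35 ; Books | 159 | 34 ; Office | 172 | 3 ; Toys | 249 | 0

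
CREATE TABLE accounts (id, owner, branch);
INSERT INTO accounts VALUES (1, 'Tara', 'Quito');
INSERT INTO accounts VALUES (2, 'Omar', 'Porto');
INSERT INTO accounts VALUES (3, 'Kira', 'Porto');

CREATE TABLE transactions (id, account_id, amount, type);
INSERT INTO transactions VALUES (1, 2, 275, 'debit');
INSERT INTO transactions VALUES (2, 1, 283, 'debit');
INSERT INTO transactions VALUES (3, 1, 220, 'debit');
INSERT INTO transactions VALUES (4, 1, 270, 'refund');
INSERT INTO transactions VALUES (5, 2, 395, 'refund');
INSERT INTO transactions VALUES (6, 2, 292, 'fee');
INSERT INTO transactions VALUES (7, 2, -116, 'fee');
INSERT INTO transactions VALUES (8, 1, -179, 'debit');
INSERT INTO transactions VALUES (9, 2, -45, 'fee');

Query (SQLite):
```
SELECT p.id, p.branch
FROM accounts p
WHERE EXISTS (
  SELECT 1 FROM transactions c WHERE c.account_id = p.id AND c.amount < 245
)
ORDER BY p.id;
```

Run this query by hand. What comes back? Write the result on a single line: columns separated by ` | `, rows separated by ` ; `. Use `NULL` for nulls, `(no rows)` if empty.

For each accounts row, check whether any transactions with matching account_id has amount < 245.
Keep rows where that is true.

1 | Quito ; 2 | Porto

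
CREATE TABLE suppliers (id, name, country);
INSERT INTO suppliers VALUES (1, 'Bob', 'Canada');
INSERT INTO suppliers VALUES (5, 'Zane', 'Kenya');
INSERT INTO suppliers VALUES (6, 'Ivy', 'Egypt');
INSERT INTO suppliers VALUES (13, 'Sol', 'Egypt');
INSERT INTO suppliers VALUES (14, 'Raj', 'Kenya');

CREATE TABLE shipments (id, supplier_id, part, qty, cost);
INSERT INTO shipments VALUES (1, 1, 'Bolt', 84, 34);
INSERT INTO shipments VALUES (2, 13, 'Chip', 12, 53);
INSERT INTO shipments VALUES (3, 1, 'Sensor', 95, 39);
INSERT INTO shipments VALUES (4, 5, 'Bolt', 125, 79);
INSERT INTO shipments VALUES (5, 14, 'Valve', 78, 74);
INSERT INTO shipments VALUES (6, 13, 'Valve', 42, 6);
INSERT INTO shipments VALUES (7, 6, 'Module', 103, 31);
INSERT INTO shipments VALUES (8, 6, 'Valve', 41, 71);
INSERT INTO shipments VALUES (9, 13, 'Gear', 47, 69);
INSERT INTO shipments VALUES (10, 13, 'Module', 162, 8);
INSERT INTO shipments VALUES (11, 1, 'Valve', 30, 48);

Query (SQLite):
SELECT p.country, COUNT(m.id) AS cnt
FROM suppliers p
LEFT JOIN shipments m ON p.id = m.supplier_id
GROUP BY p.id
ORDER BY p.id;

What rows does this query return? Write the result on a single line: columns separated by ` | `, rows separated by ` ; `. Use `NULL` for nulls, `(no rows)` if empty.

LEFT JOIN keeps every suppliers row; unmatched ones get NULL for shipments columns.
Group by suppliers.id and compute COUNT(m.id). COUNT(col) of an all-NULL group is 0.
  1: ids {1, 3, 11} → COUNT(m.id)=3
  5: ids {4} → COUNT(m.id)=1
  6: ids {7, 8} → COUNT(m.id)=2
  13: ids {2, 6, 9, 10} → COUNT(m.id)=4
  14: ids {5} → COUNT(m.id)=1

Canada | 3 ; Kenya | 1 ; Egypt | 2 ; Egypt | 4 ; Kenya | 1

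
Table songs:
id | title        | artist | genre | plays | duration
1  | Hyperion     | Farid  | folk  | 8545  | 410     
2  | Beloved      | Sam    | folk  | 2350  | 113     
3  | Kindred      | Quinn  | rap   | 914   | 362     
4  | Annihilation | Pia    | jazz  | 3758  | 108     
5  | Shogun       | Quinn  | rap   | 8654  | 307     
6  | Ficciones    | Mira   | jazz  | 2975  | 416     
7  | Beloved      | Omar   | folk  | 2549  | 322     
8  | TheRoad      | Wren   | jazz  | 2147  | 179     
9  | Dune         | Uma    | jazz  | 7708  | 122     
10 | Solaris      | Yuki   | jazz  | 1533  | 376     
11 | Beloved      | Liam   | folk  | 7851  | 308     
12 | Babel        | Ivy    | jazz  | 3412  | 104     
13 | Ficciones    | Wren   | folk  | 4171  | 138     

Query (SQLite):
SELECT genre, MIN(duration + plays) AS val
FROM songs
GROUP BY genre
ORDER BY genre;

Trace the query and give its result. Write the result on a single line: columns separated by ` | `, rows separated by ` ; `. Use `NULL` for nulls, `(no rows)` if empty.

For each row compute duration + plays.
Group by genre; take MIN of the expression per group.
  folk: ids {1, 2, 7, 11, 13} → MIN(duration + plays)=2463
  jazz: ids {4, 6, 8, 9, 10, 12} → MIN(duration + plays)=1909
  rap: ids {3, 5} → MIN(duration + plays)=1276

folk | 2463 ; jazz | 1909 ; rap | 1276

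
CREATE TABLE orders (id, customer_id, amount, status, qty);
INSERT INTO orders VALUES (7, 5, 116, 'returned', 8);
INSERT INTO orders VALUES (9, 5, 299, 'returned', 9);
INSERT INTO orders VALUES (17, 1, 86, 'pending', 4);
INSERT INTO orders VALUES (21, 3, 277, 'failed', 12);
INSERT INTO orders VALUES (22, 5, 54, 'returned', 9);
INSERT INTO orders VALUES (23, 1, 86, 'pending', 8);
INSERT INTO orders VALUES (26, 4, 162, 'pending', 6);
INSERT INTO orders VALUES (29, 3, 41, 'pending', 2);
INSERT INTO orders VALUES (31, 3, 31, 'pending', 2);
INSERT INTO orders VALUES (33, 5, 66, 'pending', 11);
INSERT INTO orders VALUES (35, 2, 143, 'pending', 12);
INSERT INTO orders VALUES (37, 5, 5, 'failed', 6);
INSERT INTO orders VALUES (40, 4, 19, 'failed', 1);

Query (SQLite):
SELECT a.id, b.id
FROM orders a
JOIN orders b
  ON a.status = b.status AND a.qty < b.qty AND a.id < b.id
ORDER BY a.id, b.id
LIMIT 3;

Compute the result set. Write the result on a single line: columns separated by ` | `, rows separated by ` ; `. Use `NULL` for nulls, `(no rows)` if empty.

7 | 9 ; 7 | 22 ; 17 | 23

Pairs (a,b) with same status, a.qty < b.qty, a.id < b.id.
status groups: failed:{21,37,40} pending:{17,23,26,29,31,33,35} returned:{7,9,22}
Ordered by (a.id, b.id); first 3.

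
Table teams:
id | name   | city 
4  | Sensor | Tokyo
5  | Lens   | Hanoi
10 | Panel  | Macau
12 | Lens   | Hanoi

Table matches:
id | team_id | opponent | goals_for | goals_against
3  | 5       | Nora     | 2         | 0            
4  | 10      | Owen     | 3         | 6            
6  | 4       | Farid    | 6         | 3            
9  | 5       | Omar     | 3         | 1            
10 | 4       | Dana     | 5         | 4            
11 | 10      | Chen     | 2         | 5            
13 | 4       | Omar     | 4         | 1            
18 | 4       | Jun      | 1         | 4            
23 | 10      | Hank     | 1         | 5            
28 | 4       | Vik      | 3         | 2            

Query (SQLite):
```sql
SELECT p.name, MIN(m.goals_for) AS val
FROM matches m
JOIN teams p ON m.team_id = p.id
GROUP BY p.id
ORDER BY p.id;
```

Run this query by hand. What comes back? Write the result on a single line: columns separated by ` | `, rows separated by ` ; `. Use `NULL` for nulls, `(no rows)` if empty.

Sensor | 1 ; Lens | 2 ; Panel | 1

Join each matches row to its teams via team_id.
Group joined rows by teams.id; compute MIN(m.goals_for) per group.
  4: ids {6, 10, 13, 18, 28} → MIN(m.goals_for)=1
  5: ids {3, 9} → MIN(m.goals_for)=2
  10: ids {4, 11, 23} → MIN(m.goals_for)=1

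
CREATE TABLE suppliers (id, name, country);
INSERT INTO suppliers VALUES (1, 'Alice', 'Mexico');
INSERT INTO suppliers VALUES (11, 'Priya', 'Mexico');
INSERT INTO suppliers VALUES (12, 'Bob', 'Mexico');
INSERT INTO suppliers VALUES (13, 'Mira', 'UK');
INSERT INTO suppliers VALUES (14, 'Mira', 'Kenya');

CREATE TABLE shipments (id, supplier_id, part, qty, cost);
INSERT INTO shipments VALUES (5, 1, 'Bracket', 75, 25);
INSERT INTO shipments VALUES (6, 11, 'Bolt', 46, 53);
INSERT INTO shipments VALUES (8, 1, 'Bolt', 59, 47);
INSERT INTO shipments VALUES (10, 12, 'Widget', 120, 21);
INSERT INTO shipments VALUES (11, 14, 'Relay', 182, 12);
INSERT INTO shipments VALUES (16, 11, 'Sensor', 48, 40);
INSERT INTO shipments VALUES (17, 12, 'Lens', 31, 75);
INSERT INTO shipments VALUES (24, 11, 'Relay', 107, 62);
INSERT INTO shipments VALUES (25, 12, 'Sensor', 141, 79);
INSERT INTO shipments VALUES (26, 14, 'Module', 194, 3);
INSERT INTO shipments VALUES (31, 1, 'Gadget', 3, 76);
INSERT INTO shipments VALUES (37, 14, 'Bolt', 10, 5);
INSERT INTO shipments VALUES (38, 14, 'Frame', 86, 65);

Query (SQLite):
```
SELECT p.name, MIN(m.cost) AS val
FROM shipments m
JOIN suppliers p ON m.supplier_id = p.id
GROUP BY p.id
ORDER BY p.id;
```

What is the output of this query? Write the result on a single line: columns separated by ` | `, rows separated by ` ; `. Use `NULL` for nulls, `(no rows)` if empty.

Join each shipments row to its suppliers via supplier_id.
Group joined rows by suppliers.id; compute MIN(m.cost) per group.
  1: ids {5, 8, 31} → MIN(m.cost)=25
  11: ids {6, 16, 24} → MIN(m.cost)=40
  12: ids {10, 17, 25} → MIN(m.cost)=21
  14: ids {11, 26, 37, 38} → MIN(m.cost)=3

Alice | 25 ; Priya | 40 ; Bob | 21 ; Mira | 3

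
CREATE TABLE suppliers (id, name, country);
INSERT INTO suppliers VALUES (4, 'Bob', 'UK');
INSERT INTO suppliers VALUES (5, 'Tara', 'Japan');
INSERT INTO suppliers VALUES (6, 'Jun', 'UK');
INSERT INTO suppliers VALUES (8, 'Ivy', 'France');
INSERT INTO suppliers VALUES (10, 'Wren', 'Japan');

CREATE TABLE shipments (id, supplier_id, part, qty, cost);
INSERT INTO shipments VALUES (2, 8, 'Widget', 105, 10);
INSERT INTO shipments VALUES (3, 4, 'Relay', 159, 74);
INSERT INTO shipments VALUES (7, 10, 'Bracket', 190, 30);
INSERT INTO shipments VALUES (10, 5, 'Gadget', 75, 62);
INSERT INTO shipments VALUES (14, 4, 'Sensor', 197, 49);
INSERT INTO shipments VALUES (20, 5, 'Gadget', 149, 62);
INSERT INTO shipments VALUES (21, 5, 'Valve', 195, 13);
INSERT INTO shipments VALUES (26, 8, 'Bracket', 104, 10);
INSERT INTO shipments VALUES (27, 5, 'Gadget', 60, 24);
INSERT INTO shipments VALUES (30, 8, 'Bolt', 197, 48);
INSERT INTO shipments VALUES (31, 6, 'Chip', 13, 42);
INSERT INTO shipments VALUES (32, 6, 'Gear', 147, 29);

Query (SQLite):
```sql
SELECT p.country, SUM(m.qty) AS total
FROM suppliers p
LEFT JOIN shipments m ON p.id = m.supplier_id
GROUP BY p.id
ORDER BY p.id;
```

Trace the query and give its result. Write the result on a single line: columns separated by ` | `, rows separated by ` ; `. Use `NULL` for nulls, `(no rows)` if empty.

LEFT JOIN keeps every suppliers row; unmatched ones get NULL for shipments columns.
Group by suppliers.id and compute SUM(m.qty). SUM over an all-NULL group is NULL.
  4: ids {3, 14} → SUM(m.qty)=356
  5: ids {10, 20, 21, 27} → SUM(m.qty)=479
  6: ids {31, 32} → SUM(m.qty)=160
  8: ids {2, 26, 30} → SUM(m.qty)=406
  10: ids {7} → SUM(m.qty)=190

UK | 356 ; Japan | 479 ; UK | 160 ; France | 406 ; Japan | 190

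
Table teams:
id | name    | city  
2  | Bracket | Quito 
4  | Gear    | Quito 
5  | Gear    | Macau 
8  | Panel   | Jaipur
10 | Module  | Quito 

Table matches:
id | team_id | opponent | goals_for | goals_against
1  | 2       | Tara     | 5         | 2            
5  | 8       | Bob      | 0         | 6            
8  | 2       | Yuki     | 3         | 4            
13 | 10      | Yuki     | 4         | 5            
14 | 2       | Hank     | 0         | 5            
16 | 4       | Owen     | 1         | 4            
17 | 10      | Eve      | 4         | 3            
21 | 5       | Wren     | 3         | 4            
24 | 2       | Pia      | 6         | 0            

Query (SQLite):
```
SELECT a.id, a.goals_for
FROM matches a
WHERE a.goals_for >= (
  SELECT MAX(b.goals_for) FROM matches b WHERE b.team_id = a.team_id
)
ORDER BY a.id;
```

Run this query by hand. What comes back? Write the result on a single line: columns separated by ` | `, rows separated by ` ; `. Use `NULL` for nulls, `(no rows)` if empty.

For each matches row a, compute MAX(goals_for) over rows sharing a.team_id.
Keep row a if a.goals_for >= that per-group MAX.
  team_id=2: MAX(goals_for) = 6
  team_id=4: MAX(goals_for) = 1
  team_id=5: MAX(goals_for) = 3
  team_id=8: MAX(goals_for) = 0
  team_id=10: MAX(goals_for) = 4

5 | 0 ; 13 | 4 ; 16 | 1 ; 17 | 4 ; 21 | 3 ; 24 | 6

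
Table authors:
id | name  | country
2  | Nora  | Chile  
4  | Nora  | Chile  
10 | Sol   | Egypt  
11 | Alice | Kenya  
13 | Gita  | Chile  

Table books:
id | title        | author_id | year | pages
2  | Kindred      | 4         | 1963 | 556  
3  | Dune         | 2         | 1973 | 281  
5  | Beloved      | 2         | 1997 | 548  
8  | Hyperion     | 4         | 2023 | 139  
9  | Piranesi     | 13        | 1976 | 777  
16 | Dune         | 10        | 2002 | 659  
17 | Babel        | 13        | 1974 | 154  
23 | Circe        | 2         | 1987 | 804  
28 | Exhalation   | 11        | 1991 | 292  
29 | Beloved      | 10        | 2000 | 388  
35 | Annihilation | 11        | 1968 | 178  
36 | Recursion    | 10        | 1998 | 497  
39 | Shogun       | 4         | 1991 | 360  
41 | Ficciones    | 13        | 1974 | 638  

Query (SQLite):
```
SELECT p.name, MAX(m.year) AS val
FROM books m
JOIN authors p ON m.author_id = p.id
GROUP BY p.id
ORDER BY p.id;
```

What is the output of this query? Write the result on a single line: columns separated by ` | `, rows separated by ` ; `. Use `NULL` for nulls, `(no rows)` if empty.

Join each books row to its authors via author_id.
Group joined rows by authors.id; compute MAX(m.year) per group.
  2: ids {3, 5, 23} → MAX(m.year)=1997
  4: ids {2, 8, 39} → MAX(m.year)=2023
  10: ids {16, 29, 36} → MAX(m.year)=2002
  11: ids {28, 35} → MAX(m.year)=1991
  13: ids {9, 17, 41} → MAX(m.year)=1976

Nora | 1997 ; Nora | 2023 ; Sol | 2002 ; Alice | 1991 ; Gita | 1976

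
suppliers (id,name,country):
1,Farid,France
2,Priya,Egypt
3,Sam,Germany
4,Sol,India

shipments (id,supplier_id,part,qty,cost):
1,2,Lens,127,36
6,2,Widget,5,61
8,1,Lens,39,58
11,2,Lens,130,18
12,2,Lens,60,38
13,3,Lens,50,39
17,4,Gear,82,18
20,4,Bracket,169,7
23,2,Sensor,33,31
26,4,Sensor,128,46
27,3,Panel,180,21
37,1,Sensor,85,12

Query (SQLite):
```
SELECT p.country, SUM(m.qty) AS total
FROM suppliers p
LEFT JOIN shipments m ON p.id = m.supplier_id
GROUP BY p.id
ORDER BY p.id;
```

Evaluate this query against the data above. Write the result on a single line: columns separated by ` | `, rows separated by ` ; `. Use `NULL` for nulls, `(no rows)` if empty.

France | 124 ; Egypt | 355 ; Germany | 230 ; India | 379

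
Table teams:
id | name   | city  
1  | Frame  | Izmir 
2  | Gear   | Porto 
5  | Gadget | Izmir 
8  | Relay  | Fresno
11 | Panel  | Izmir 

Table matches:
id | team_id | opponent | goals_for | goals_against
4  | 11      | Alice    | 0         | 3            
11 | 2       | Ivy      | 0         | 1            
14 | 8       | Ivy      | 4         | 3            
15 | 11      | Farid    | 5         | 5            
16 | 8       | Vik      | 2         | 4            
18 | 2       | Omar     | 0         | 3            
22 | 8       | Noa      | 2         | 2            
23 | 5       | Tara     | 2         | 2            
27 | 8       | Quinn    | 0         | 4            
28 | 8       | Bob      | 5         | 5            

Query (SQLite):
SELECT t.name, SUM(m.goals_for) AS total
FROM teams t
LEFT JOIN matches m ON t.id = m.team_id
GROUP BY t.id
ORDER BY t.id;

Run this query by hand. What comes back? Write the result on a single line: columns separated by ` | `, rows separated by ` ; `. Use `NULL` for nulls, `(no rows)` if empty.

Frame | NULL ; Gear | 0 ; Gadget | 2 ; Relay | 13 ; Panel | 5

LEFT JOIN keeps every teams row; unmatched ones get NULL for matches columns.
Group by teams.id and compute SUM(m.goals_for). SUM over an all-NULL group is NULL.
  1: ids {—} → SUM(m.goals_for)=NULL
  2: ids {11, 18} → SUM(m.goals_for)=0
  5: ids {23} → SUM(m.goals_for)=2
  8: ids {14, 16, 22, 27, 28} → SUM(m.goals_for)=13
  11: ids {4, 15} → SUM(m.goals_for)=5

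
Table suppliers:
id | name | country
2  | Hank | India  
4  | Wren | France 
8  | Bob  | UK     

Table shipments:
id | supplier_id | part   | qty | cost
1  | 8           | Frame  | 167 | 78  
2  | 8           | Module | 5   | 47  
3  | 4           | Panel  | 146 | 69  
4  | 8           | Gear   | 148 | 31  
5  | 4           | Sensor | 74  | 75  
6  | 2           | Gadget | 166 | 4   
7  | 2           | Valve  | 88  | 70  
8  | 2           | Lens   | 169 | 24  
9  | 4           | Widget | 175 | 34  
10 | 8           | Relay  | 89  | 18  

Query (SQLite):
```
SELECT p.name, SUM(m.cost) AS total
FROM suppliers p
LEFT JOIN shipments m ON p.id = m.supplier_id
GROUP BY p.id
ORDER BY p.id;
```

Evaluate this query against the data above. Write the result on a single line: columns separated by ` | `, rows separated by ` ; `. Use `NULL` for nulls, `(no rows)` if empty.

Hank | 98 ; Wren | 178 ; Bob | 174

LEFT JOIN keeps every suppliers row; unmatched ones get NULL for shipments columns.
Group by suppliers.id and compute SUM(m.cost). SUM over an all-NULL group is NULL.
  2: ids {6, 7, 8} → SUM(m.cost)=98
  4: ids {3, 5, 9} → SUM(m.cost)=178
  8: ids {1, 2, 4, 10} → SUM(m.cost)=174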